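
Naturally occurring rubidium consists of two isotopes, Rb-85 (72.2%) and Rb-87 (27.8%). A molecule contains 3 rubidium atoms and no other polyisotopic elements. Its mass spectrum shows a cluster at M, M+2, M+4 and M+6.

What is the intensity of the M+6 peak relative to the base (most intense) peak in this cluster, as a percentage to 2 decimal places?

4.94%

(0.722 + 0.278)^3 gives M 0.3764, M+2 0.4348, M+4 0.1674, M+6 0.0215; the largest is M+2.
P(M+2) = C(3,1) × 0.722^2 × 0.278^1 = 3 × 0.521284 × 0.2780 = 0.434751 (base)
P(M+6) = C(3,3) × 0.722^0 × 0.278^3 = 1 × 1.0000 × 0.02148495 = 0.021485
Relative intensity = 0.021485 / 0.434751 × 100 = 4.94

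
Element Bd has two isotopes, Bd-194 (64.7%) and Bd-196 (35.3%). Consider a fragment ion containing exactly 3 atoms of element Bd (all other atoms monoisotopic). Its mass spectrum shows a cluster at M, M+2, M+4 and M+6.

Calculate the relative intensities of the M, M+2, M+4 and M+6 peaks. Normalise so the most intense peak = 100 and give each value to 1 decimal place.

61.1 : 100.0 : 54.6 : 9.9

Expanding (0.647 + 0.353)^3:
P(M) = 0.647^3 = 0.270840
P(M+2) = 3 × 0.647^2 × 0.353^1 = 0.443307
P(M+4) = 3 × 0.647^1 × 0.353^2 = 0.241866
P(M+6) = 0.353^3 = 0.043987
The M+2 peak is largest (0.443307); scaling to 100 gives 61.1 : 100.0 : 54.6 : 9.9.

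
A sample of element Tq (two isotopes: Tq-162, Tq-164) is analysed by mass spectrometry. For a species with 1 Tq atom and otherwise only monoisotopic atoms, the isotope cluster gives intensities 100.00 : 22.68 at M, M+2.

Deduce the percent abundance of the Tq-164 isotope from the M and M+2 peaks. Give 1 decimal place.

If p is the fraction of Tq that is Tq-162, then I(M+2)/I(M) = [C(1,1)·p^0·(1−p)] / p^1 = 1·(1−p)/p = 22.68/100.00 = 0.2268
(1−p)/p = 0.2268/1 = 0.2268  ⇒  p = 1/(1 + 0.2268) = 0.8151
Tq-162: 81.5%, Tq-164: 18.5%.

18.5%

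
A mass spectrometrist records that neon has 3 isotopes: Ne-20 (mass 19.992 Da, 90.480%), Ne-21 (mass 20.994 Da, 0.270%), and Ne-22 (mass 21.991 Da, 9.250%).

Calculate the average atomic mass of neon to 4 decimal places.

Average mass = Σ (abundance × isotope mass) = 0.90480 × 19.992 + 0.00270 × 20.994 + 0.09250 × 21.991
= 18.08876 + 0.05668 + 2.03417 = 20.17961 Da

20.1796 Da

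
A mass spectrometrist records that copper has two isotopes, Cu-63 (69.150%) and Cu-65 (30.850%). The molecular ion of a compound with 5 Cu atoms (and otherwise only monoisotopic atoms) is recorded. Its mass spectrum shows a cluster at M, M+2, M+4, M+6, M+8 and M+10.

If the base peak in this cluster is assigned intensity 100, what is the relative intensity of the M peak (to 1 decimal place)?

44.8

Binomial terms of (0.69150 + 0.30850)^5: M 0.1581, M+2 0.3527, M+4 0.3147, M+6 0.1404, M+8 0.0313, M+10 0.0028 → M+2 is the base peak.
P(M+2) = C(5,1) × 0.69150^4 × 0.30850^1 = 5 × 0.2286487 × 0.3085 = 0.352691 (base)
P(M) = C(5,0) × 0.69150^5 × 0.30850^0 = 1 × 0.15811058 × 1.0000 = 0.158111
Relative intensity = 0.158111 / 0.352691 × 100 = 44.8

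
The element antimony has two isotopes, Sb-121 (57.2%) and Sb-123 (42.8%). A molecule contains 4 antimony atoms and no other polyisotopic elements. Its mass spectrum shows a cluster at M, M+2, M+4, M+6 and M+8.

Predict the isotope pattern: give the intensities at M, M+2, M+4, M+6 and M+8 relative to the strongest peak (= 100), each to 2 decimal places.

29.77 : 89.10 : 100.00 : 49.88 : 9.33

Expanding (0.572 + 0.428)^4:
P(M) = 0.572^4 = 0.107049
P(M+2) = 4 × 0.572^3 × 0.428^1 = 0.320400
P(M+4) = 6 × 0.572^2 × 0.428^2 = 0.359609
P(M+6) = 4 × 0.572^1 × 0.428^3 = 0.179385
P(M+8) = 0.428^4 = 0.033556
The M+4 peak is largest (0.359609); scaling to 100 gives 29.77 : 89.10 : 100.00 : 49.88 : 9.33.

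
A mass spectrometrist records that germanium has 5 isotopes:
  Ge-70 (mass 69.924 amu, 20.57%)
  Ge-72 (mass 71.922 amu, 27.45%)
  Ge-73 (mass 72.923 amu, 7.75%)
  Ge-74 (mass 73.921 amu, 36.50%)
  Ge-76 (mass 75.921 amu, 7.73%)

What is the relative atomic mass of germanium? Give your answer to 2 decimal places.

Average mass = Σ (abundance × isotope mass) = 0.2057 × 69.924 + 0.2745 × 71.922 + 0.0775 × 72.923 + 0.3650 × 73.921 + 0.0773 × 75.921
= 14.3834 + 19.7426 + 5.6515 + 26.9812 + 5.8687 = 72.6274 amu

72.63 amu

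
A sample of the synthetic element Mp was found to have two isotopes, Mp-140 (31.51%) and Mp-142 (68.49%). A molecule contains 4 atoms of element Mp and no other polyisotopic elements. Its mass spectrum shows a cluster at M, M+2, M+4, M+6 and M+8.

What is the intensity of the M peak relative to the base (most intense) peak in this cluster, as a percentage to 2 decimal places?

(0.3151 + 0.6849)^4 gives M 0.0099, M+2 0.0857, M+4 0.2794, M+6 0.4049, M+8 0.2200; the largest is M+6.
P(M+6) = C(4,3) × 0.3151^1 × 0.6849^3 = 4 × 0.3151 × 0.32127838 = 0.404939 (base)
P(M) = C(4,0) × 0.3151^4 × 0.6849^0 = 1 × 0.00985811 × 1.0000 = 0.009858
Relative intensity = 0.009858 / 0.404939 × 100 = 2.43

2.43%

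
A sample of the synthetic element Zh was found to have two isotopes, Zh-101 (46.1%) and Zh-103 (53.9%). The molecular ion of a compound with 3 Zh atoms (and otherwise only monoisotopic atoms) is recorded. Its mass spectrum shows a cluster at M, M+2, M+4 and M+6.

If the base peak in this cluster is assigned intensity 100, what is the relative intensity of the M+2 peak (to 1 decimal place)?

(0.461 + 0.539)^3 gives M 0.0980, M+2 0.3436, M+4 0.4018, M+6 0.1566; the largest is M+4.
P(M+4) = C(3,2) × 0.461^1 × 0.539^2 = 3 × 0.4610 × 0.290521 = 0.401791 (base)
P(M+2) = C(3,1) × 0.461^2 × 0.539^1 = 3 × 0.212521 × 0.5390 = 0.343646
Relative intensity = 0.343646 / 0.401791 × 100 = 85.5

85.5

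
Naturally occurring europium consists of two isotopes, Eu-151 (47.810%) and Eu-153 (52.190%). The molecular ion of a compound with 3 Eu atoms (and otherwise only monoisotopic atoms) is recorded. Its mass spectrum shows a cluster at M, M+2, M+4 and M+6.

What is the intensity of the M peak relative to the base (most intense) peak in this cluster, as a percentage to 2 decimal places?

Binomial terms of (0.47810 + 0.52190)^3: M 0.1093, M+2 0.3579, M+4 0.3907, M+6 0.1422 → M+4 is the base peak.
P(M+4) = C(3,2) × 0.47810^1 × 0.52190^2 = 3 × 0.4781 × 0.27237961 = 0.390674 (base)
P(M) = C(3,0) × 0.47810^3 × 0.52190^0 = 1 × 0.10928391 × 1.0000 = 0.109284
Relative intensity = 0.109284 / 0.390674 × 100 = 27.97

27.97%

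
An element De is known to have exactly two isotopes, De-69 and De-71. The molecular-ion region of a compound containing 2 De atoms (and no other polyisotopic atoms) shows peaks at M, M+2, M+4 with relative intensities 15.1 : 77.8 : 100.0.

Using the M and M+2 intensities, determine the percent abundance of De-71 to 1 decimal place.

72.0%

Write p for the De-69 fraction. I(M+2)/I(M) = [C(2,1)·p^1·(1−p)] / p^2 = 2·(1−p)/p = 77.8/15.1 = 5.1523
(1−p)/p = 5.1523/2 = 2.5762  ⇒  p = 1/(1 + 2.5762) = 0.2796
De-69: 28.0%, De-71: 72.0%.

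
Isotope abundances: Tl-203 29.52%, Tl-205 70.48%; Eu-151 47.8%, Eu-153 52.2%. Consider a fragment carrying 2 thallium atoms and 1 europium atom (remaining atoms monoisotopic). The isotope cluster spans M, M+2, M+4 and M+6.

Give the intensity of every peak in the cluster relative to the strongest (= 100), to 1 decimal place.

Thallium pattern (n=2): 0.08714304 : 0.41611392 : 0.49674304
Europium pattern (n=1): 0.4780 : 0.5220
Convolve the two distributions (both contribute in 2-u steps):
  M: 0.08714304×0.4780 = 0.041654
  M+2: 0.08714304×0.5220 + 0.41611392×0.4780 = 0.244391
  M+4: 0.41611392×0.5220 + 0.49674304×0.4780 = 0.454655
  M+6: 0.49674304×0.5220 = 0.259300
Scale to base peak (0.454655) = 100: 9.2 : 53.8 : 100.0 : 57.0

9.2 : 53.8 : 100.0 : 57.0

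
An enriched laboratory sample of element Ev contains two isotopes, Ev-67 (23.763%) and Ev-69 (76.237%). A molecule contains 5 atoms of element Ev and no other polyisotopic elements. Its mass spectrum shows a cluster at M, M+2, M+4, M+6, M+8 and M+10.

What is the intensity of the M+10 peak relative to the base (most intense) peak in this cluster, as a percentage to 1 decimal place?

Term probabilities: M 0.0008, M+2 0.0122, M+4 0.0780, M+6 0.2502, M+8 0.4014, M+10 0.2575. Base peak = M+8.
P(M+8) = C(5,4) × 0.23763^1 × 0.76237^4 = 5 × 0.23763 × 0.33780276 = 0.401360 (base)
P(M+10) = C(5,5) × 0.23763^0 × 0.76237^5 = 1 × 1.0000 × 0.25753069 = 0.257531
Relative intensity = 0.257531 / 0.401360 × 100 = 64.2

64.2%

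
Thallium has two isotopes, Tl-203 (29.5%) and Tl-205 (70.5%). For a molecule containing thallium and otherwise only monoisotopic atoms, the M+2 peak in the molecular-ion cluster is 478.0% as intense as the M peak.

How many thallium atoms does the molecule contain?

The M+2/M ratio from n Tl atoms is n · q/p = n · 0.705/0.295.
n = 4.780 × 0.295/0.705 = 2.00 ≈ 2

2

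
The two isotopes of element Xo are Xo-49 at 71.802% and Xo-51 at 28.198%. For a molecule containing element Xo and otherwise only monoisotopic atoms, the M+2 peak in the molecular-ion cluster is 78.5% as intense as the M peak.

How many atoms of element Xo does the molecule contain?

The M+2/M ratio from n Xo atoms is n · q/p = n · 0.28198/0.71802.
n = 0.785 × 0.71802/0.28198 = 2.00 ≈ 2

2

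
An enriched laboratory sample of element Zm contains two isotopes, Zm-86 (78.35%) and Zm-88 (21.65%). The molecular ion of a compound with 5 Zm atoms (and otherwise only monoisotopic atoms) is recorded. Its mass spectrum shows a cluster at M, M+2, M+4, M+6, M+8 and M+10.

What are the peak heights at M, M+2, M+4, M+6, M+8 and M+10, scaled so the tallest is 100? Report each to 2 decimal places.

The 5 Zm atoms are independent, so intensities follow the terms of (0.7835 + 0.2165)^5.
P(M) = 0.7835^5 = 0.295253
P(M+2) = 5 × 0.7835^4 × 0.2165^1 = 0.407928
P(M+4) = 10 × 0.7835^3 × 0.2165^2 = 0.225441
P(M+6) = 10 × 0.7835^2 × 0.2165^3 = 0.062295
P(M+8) = 5 × 0.7835^1 × 0.2165^4 = 0.008607
P(M+10) = 0.2165^5 = 0.000476
The M+2 peak is largest (0.407928); scaling to 100 gives 72.38 : 100.00 : 55.26 : 15.27 : 2.11 : 0.12.

72.38 : 100.00 : 55.26 : 15.27 : 2.11 : 0.12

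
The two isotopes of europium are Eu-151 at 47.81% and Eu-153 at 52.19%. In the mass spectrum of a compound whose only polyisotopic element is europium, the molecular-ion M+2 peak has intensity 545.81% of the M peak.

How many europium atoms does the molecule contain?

5

The M+2/M ratio from n Eu atoms is n · q/p = n · 0.5219/0.4781.
n = 5.4581 × 0.4781/0.5219 = 5.00 ≈ 5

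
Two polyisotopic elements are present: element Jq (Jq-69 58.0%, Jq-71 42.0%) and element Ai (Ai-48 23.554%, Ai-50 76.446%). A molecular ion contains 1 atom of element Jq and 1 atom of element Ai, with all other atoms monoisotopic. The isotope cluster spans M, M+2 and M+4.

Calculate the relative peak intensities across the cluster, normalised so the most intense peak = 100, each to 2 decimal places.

Element Jq pattern (n=1): 0.5800 : 0.4200
Element Ai pattern (n=1): 0.23554 : 0.76446
Convolve the two distributions (both contribute in 2-u steps):
  M: 0.5800×0.23554 = 0.136613
  M+2: 0.5800×0.76446 + 0.4200×0.23554 = 0.542314
  M+4: 0.4200×0.76446 = 0.321073
Scale to base peak (0.542314) = 100: 25.19 : 100.00 : 59.20

25.19 : 100.00 : 59.20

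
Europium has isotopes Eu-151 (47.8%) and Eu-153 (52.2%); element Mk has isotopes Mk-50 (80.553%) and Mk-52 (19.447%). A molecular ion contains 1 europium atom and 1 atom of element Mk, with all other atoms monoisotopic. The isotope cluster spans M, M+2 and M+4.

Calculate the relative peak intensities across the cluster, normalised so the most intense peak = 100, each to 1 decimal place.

Europium pattern (n=1): 0.4780 : 0.5220
Element Mk pattern (n=1): 0.80553 : 0.19447
Convolve the two distributions (both contribute in 2-u steps):
  M: 0.4780×0.80553 = 0.385043
  M+2: 0.4780×0.19447 + 0.5220×0.80553 = 0.513443
  M+4: 0.5220×0.19447 = 0.101513
Scale to base peak (0.513443) = 100: 75.0 : 100.0 : 19.8

75.0 : 100.0 : 19.8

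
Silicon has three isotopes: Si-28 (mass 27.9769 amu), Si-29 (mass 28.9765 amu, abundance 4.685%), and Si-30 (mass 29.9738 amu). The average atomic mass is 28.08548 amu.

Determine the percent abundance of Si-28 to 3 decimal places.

92.223%

The remaining 95.315% is split between Si-28 (fraction x) and Si-30 (fraction 0.95315 − x).
Substituting: 27.9769x + 29.9738(0.95315 − x) = 26.727930975
(27.9769 − 29.9738)x = -1.841596495  ⇒  x = 0.92223, y = 0.03092
Si-28: 92.223%, Si-30: 3.092%.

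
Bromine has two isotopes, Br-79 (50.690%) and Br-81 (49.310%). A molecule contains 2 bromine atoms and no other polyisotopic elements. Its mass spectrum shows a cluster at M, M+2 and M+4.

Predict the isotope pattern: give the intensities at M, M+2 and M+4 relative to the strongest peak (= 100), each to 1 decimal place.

Expanding (0.50690 + 0.49310)^2:
P(M) = 0.50690^2 = 0.256948
P(M+2) = 2 × 0.50690^1 × 0.49310^1 = 0.499905
P(M+4) = 0.49310^2 = 0.243148
The M+2 peak is largest (0.499905); scaling to 100 gives 51.4 : 100.0 : 48.6.

51.4 : 100.0 : 48.6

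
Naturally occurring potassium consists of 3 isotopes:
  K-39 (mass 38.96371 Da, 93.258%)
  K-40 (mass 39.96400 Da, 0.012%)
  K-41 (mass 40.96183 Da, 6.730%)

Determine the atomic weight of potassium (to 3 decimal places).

39.098 Da

Ar = Σ fᵢ·mᵢ = 0.93258 × 38.96371 + 0.00012 × 39.96400 + 0.06730 × 40.96183
= 36.336777 + 0.004796 + 2.756731 = 39.098304 Da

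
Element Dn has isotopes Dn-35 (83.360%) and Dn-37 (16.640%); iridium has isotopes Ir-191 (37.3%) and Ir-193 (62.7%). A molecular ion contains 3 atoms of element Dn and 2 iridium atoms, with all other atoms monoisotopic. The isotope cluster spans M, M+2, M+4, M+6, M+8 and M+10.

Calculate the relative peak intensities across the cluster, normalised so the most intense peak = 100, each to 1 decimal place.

Element Dn pattern (n=3): 0.57925944 : 0.34688857 : 0.06924455 : 0.00460744
Iridium pattern (n=2): 0.139129 : 0.467742 : 0.393129
Convolve the two distributions (both contribute in 2-u steps):
  M: 0.57925944×0.139129 = 0.080592
  M+2: 0.57925944×0.467742 + 0.34688857×0.139129 = 0.319206
  M+4: 0.57925944×0.393129 + 0.34688857×0.467742 + 0.06924455×0.139129 = 0.399612
  M+6: 0.34688857×0.393129 + 0.06924455×0.467742 + 0.00460744×0.139129 = 0.169402
  M+8: 0.06924455×0.393129 + 0.00460744×0.467742 = 0.029377
  M+10: 0.00460744×0.393129 = 0.001811
Scale to base peak (0.399612) = 100: 20.2 : 79.9 : 100.0 : 42.4 : 7.4 : 0.5

20.2 : 79.9 : 100.0 : 42.4 : 7.4 : 0.5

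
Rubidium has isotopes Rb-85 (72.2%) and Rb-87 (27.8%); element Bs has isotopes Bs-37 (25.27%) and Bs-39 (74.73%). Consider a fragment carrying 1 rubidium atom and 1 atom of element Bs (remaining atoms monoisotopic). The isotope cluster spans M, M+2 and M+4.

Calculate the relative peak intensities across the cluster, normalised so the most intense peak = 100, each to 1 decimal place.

Rubidium pattern (n=1): 0.7220 : 0.2780
Element Bs pattern (n=1): 0.2527 : 0.7473
Convolve the two distributions (both contribute in 2-u steps):
  M: 0.7220×0.2527 = 0.182449
  M+2: 0.7220×0.7473 + 0.2780×0.2527 = 0.609801
  M+4: 0.2780×0.7473 = 0.207749
Scale to base peak (0.609801) = 100: 29.9 : 100.0 : 34.1

29.9 : 100.0 : 34.1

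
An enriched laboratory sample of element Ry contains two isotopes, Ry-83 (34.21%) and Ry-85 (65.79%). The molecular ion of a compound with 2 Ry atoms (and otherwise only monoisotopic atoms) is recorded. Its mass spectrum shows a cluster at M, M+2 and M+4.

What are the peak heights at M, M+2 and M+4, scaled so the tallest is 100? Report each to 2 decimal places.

26.00 : 100.00 : 96.16

Each Ry atom is independently Ry-83 (p = 0.3421) or Ry-85 (q = 0.6579); the cluster is the binomial expansion (p + q)^2.
P(M) = 0.3421^2 = 0.117032
P(M+2) = 2 × 0.3421^1 × 0.6579^1 = 0.450135
P(M+4) = 0.6579^2 = 0.432832
The M+2 peak is largest (0.450135); scaling to 100 gives 26.00 : 100.00 : 96.16.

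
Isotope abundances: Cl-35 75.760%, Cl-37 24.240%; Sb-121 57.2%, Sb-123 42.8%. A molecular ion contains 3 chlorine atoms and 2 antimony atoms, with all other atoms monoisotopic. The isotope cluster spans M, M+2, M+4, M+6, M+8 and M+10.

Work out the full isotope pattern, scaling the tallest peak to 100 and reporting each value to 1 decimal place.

Chlorine pattern (n=3): 0.4348304 : 0.41738208 : 0.13354464 : 0.01424288
Antimony pattern (n=2): 0.327184 : 0.489632 : 0.183184
Convolve the two distributions (both contribute in 2-u steps):
  M: 0.4348304×0.327184 = 0.142270
  M+2: 0.4348304×0.489632 + 0.41738208×0.327184 = 0.349468
  M+4: 0.4348304×0.183184 + 0.41738208×0.489632 + 0.13354464×0.327184 = 0.327711
  M+6: 0.41738208×0.183184 + 0.13354464×0.489632 + 0.01424288×0.327184 = 0.146505
  M+8: 0.13354464×0.183184 + 0.01424288×0.489632 = 0.031437
  M+10: 0.01424288×0.183184 = 0.002609
Scale to base peak (0.349468) = 100: 40.7 : 100.0 : 93.8 : 41.9 : 9.0 : 0.7

40.7 : 100.0 : 93.8 : 41.9 : 9.0 : 0.7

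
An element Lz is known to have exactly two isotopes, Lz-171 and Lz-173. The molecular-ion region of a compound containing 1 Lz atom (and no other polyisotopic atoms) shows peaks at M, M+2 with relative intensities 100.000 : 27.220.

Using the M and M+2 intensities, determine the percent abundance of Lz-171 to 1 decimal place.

Let p = fractional abundance of Lz-171. I(M+2)/I(M) = [C(1,1)·p^0·(1−p)] / p^1 = 1·(1−p)/p = 27.220/100.000 = 0.2722
(1−p)/p = 0.2722/1 = 0.2722  ⇒  p = 1/(1 + 0.2722) = 0.7860
Lz-171: 78.6%, Lz-173: 21.4%.

78.6%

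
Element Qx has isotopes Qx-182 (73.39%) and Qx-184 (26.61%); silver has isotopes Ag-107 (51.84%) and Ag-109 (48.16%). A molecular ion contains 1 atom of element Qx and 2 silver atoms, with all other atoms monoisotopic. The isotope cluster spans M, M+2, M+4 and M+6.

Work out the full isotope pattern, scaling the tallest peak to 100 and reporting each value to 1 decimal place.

45.0 : 100.0 : 69.2 : 14.1

Element Qx pattern (n=1): 0.7339 : 0.2661
Silver pattern (n=2): 0.26873856 : 0.49932288 : 0.23193856
Convolve the two distributions (both contribute in 2-u steps):
  M: 0.7339×0.26873856 = 0.197227
  M+2: 0.7339×0.49932288 + 0.2661×0.26873856 = 0.437964
  M+4: 0.7339×0.23193856 + 0.2661×0.49932288 = 0.303090
  M+6: 0.2661×0.23193856 = 0.061719
Scale to base peak (0.437964) = 100: 45.0 : 100.0 : 69.2 : 14.1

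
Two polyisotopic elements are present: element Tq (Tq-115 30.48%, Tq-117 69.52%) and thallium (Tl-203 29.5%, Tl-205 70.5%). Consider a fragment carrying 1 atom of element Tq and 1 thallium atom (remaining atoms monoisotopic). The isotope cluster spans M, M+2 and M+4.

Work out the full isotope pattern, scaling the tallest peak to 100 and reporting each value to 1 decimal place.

18.3 : 85.7 : 100.0

Element Tq pattern (n=1): 0.3048 : 0.6952
Thallium pattern (n=1): 0.2950 : 0.7050
Convolve the two distributions (both contribute in 2-u steps):
  M: 0.3048×0.2950 = 0.089916
  M+2: 0.3048×0.7050 + 0.6952×0.2950 = 0.419968
  M+4: 0.6952×0.7050 = 0.490116
Scale to base peak (0.490116) = 100: 18.3 : 85.7 : 100.0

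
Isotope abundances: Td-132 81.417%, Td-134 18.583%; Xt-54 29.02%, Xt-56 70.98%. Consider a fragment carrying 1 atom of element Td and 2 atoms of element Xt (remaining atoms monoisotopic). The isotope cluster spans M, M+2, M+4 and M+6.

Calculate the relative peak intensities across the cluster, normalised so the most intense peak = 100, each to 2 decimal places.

Element Td pattern (n=1): 0.81417 : 0.18583
Element Xt pattern (n=2): 0.08421604 : 0.41196792 : 0.50381604
Convolve the two distributions (both contribute in 2-u steps):
  M: 0.81417×0.08421604 = 0.068566
  M+2: 0.81417×0.41196792 + 0.18583×0.08421604 = 0.351062
  M+4: 0.81417×0.50381604 + 0.18583×0.41196792 = 0.486748
  M+6: 0.18583×0.50381604 = 0.093624
Scale to base peak (0.486748) = 100: 14.09 : 72.12 : 100.00 : 19.23

14.09 : 72.12 : 100.00 : 19.23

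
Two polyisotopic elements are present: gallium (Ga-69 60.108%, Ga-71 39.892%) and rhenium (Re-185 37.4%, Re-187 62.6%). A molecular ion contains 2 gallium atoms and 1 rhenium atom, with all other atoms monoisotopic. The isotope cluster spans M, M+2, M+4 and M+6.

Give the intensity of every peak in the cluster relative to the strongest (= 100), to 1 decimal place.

33.3 : 100.0 : 88.7 : 24.6

Gallium pattern (n=2): 0.36129717 : 0.47956567 : 0.15913717
Rhenium pattern (n=1): 0.3740 : 0.6260
Convolve the two distributions (both contribute in 2-u steps):
  M: 0.36129717×0.3740 = 0.135125
  M+2: 0.36129717×0.6260 + 0.47956567×0.3740 = 0.405530
  M+4: 0.47956567×0.6260 + 0.15913717×0.3740 = 0.359725
  M+6: 0.15913717×0.6260 = 0.099620
Scale to base peak (0.405530) = 100: 33.3 : 100.0 : 88.7 : 24.6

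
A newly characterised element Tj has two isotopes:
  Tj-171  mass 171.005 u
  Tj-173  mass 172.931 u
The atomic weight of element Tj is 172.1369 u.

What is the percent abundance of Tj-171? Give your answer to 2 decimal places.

41.23%

With x = fraction of Tj-171 (so Tj-173 is 1 − x):
171.005·x + 172.931·(1 − x) = 172.1369
(171.005 − 172.931)·x = 172.1369 − 172.931
x = -0.7941 / -1.926 = 0.41231 → 41.23% Tj-171, 58.77% Tj-173.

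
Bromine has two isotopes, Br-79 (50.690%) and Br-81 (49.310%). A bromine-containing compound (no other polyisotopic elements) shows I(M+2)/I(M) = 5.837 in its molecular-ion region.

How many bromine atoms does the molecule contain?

With n Br atoms, P(M+2)/P(M) = C(n,1)·p^(n−1)q / p^n = n·q/p = n · 0.49310/0.50690.
n = 5.837 × 0.50690/0.49310 = 6.00 ≈ 6

6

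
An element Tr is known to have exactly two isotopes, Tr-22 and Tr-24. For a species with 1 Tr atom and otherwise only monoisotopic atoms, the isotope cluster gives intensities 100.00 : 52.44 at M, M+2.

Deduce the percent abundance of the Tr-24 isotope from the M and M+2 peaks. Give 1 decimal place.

34.4%

Write p for the Tr-22 fraction. I(M+2)/I(M) = [C(1,1)·p^0·(1−p)] / p^1 = 1·(1−p)/p = 52.44/100.00 = 0.5244
(1−p)/p = 0.5244/1 = 0.5244  ⇒  p = 1/(1 + 0.5244) = 0.6560
Tr-22: 65.6%, Tr-24: 34.4%.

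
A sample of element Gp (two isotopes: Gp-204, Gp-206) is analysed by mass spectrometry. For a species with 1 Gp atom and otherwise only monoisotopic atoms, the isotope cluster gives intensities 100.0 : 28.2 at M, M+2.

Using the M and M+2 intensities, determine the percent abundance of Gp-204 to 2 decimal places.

78.00%

If p is the fraction of Gp that is Gp-204, then I(M+2)/I(M) = [C(1,1)·p^0·(1−p)] / p^1 = 1·(1−p)/p = 28.2/100.0 = 0.2820
(1−p)/p = 0.2820/1 = 0.2820  ⇒  p = 1/(1 + 0.2820) = 0.7800
Gp-204: 78.00%, Gp-206: 22.00%.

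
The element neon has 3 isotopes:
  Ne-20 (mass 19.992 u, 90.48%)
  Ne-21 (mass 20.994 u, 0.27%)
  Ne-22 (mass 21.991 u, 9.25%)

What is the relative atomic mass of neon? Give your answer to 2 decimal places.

Average mass = Σ (abundance × isotope mass) = 0.9048 × 19.992 + 0.0027 × 20.994 + 0.0925 × 21.991
= 18.0888 + 0.0567 + 2.0342 = 20.1797 u

20.18 u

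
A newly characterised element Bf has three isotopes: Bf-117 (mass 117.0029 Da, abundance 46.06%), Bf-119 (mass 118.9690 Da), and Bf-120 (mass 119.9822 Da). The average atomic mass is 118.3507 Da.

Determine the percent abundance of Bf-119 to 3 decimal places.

The remaining 53.94% is split between Bf-119 (fraction x) and Bf-120 (fraction 0.5394 − x).
Substituting: 118.9690x + 119.9822(0.5394 − x) = 64.45916426
(118.9690 − 119.9822)x = -0.25923442  ⇒  x = 0.25586, y = 0.28354
Bf-119: 25.586%, Bf-120: 28.354%.

25.586%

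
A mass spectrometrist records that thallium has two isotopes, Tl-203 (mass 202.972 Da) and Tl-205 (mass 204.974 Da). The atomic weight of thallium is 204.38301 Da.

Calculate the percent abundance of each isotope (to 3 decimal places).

With x = fraction of Tl-203 (so Tl-205 is 1 − x):
202.972·x + 204.974·(1 − x) = 204.38301
(202.972 − 204.974)·x = 204.38301 − 204.974
x = -0.59099 / -2.002 = 0.29520 → 29.520% Tl-203, 70.480% Tl-205.

Tl-203: 29.520%, Tl-205: 70.480%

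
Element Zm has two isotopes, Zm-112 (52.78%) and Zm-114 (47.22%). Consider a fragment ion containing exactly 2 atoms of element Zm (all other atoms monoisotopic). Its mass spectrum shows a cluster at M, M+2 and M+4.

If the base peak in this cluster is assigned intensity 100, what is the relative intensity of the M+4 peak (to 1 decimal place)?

Term probabilities: M 0.2786, M+2 0.4985, M+4 0.2230. Base peak = M+2.
P(M+2) = C(2,1) × 0.5278^1 × 0.4722^1 = 2 × 0.5278 × 0.4722 = 0.498454 (base)
P(M+4) = C(2,2) × 0.5278^0 × 0.4722^2 = 1 × 1.0000 × 0.22297284 = 0.222973
Relative intensity = 0.222973 / 0.498454 × 100 = 44.7

44.7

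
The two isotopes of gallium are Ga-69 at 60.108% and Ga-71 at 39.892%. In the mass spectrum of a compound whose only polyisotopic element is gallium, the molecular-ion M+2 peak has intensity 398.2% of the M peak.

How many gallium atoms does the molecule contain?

6

The M+2/M ratio from n Ga atoms is n · q/p = n · 0.39892/0.60108.
n = 3.982 × 0.60108/0.39892 = 6.00 ≈ 6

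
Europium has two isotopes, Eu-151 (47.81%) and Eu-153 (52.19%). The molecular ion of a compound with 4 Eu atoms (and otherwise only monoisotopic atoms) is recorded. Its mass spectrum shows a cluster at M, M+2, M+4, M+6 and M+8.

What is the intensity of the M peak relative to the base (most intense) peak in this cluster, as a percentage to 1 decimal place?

Binomial terms of (0.4781 + 0.5219)^4: M 0.0522, M+2 0.2281, M+4 0.3736, M+6 0.2719, M+8 0.0742 → M+4 is the base peak.
P(M+4) = C(4,2) × 0.4781^2 × 0.5219^2 = 6 × 0.22857961 × 0.27237961 = 0.373563 (base)
P(M) = C(4,0) × 0.4781^4 × 0.5219^0 = 1 × 0.05224864 × 1.0000 = 0.052249
Relative intensity = 0.052249 / 0.373563 × 100 = 14.0

14.0%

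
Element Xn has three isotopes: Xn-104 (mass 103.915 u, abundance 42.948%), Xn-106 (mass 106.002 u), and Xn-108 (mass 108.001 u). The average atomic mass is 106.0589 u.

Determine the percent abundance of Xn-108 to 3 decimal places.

47.685%

Let x and y be the fractions of Xn-106 and Xn-108. Then x + y = 1 − 0.42948 = 0.57052 and 106.002x + 108.001y = 106.0589 − 0.42948×103.915 = 61.4294858.
Substituting: 106.002x + 108.001(0.57052 − x) = 61.4294858
(106.002 − 108.001)x = -0.18724472  ⇒  x = 0.09367, y = 0.47685
Xn-106: 9.367%, Xn-108: 47.685%.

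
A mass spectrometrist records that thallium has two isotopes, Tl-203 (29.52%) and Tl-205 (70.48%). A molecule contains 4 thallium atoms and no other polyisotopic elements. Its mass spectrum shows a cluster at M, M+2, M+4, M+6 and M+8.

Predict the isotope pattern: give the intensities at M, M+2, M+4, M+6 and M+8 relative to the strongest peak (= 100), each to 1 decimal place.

1.8 : 17.5 : 62.8 : 100.0 : 59.7

Each Tl atom is independently Tl-203 (p = 0.2952) or Tl-205 (q = 0.7048); the cluster is the binomial expansion (p + q)^4.
P(M) = 0.2952^4 = 0.007594
P(M+2) = 4 × 0.2952^3 × 0.7048^1 = 0.072523
P(M+4) = 6 × 0.2952^2 × 0.7048^2 = 0.259726
P(M+6) = 4 × 0.2952^1 × 0.7048^3 = 0.413403
P(M+8) = 0.7048^4 = 0.246754
The M+6 peak is largest (0.413403); scaling to 100 gives 1.8 : 17.5 : 62.8 : 100.0 : 59.7.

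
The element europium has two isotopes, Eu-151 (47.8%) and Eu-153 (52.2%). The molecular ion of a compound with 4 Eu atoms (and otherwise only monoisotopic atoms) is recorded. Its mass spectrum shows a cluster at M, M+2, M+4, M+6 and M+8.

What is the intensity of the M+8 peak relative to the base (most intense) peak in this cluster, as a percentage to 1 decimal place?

19.9%

(0.478 + 0.522)^4 gives M 0.0522, M+2 0.2280, M+4 0.3735, M+6 0.2720, M+8 0.0742; the largest is M+4.
P(M+4) = C(4,2) × 0.478^2 × 0.522^2 = 6 × 0.228484 × 0.272484 = 0.373549 (base)
P(M+8) = C(4,4) × 0.478^0 × 0.522^4 = 1 × 1.0000 × 0.07424753 = 0.074248
Relative intensity = 0.074248 / 0.373549 × 100 = 19.9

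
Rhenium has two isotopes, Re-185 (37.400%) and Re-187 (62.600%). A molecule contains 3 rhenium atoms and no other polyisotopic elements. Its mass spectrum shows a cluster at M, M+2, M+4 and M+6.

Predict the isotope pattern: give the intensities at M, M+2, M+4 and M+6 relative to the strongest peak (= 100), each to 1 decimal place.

11.9 : 59.7 : 100.0 : 55.8

The 3 Re atoms are independent, so intensities follow the terms of (0.37400 + 0.62600)^3.
P(M) = 0.37400^3 = 0.052314
P(M+2) = 3 × 0.37400^2 × 0.62600^1 = 0.262687
P(M+4) = 3 × 0.37400^1 × 0.62600^2 = 0.439685
P(M+6) = 0.62600^3 = 0.245314
The M+4 peak is largest (0.439685); scaling to 100 gives 11.9 : 59.7 : 100.0 : 55.8.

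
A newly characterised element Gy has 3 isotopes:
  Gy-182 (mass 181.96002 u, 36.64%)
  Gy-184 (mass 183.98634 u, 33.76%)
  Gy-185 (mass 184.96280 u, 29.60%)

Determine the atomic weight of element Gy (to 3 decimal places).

Ar = Σ fᵢ·mᵢ = 0.3664 × 181.96002 + 0.3376 × 183.98634 + 0.2960 × 184.96280
= 66.670151 + 62.113788 + 54.748989 = 183.532928 u

183.533 u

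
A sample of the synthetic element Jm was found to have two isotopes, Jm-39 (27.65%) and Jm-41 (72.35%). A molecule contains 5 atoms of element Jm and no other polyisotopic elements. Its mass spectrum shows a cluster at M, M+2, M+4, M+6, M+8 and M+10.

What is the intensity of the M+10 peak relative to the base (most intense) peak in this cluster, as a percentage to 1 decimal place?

52.3%

Binomial terms of (0.2765 + 0.7235)^5: M 0.0016, M+2 0.0211, M+4 0.1107, M+6 0.2895, M+8 0.3788, M+10 0.1982 → M+8 is the base peak.
P(M+8) = C(5,4) × 0.2765^1 × 0.7235^4 = 5 × 0.2765 × 0.27400226 = 0.378808 (base)
P(M+10) = C(5,5) × 0.2765^0 × 0.7235^5 = 1 × 1.0000 × 0.19824063 = 0.198241
Relative intensity = 0.198241 / 0.378808 × 100 = 52.3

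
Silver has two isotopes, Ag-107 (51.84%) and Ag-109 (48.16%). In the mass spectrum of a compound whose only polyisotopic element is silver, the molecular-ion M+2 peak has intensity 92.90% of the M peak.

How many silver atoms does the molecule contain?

1

The M+2/M ratio from n Ag atoms is n · q/p = n · 0.4816/0.5184.
n = 0.9290 × 0.5184/0.4816 = 1.00 ≈ 1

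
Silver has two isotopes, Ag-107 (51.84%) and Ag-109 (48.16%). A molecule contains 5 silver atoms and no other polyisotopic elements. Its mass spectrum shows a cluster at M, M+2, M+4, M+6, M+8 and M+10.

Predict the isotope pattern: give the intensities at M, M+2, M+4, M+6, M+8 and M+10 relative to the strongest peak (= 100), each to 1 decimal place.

11.6 : 53.8 : 100.0 : 92.9 : 43.2 : 8.0

Expanding (0.5184 + 0.4816)^5:
P(M) = 0.5184^5 = 0.037439
P(M+2) = 5 × 0.5184^4 × 0.4816^1 = 0.173907
P(M+4) = 10 × 0.5184^3 × 0.4816^2 = 0.323123
P(M+6) = 10 × 0.5184^2 × 0.4816^3 = 0.300185
P(M+8) = 5 × 0.5184^1 × 0.4816^4 = 0.139438
P(M+10) = 0.4816^5 = 0.025908
The M+4 peak is largest (0.323123); scaling to 100 gives 11.6 : 53.8 : 100.0 : 92.9 : 43.2 : 8.0.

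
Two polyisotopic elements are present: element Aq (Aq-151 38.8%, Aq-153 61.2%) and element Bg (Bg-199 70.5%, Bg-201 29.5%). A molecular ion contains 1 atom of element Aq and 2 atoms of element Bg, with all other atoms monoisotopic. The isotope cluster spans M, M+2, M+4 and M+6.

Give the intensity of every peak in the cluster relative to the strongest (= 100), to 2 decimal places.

Element Aq pattern (n=1): 0.3880 : 0.6120
Element Bg pattern (n=2): 0.497025 : 0.41595 : 0.087025
Convolve the two distributions (both contribute in 2-u steps):
  M: 0.3880×0.497025 = 0.192846
  M+2: 0.3880×0.41595 + 0.6120×0.497025 = 0.465568
  M+4: 0.3880×0.087025 + 0.6120×0.41595 = 0.288327
  M+6: 0.6120×0.087025 = 0.053259
Scale to base peak (0.465568) = 100: 41.42 : 100.00 : 61.93 : 11.44

41.42 : 100.00 : 61.93 : 11.44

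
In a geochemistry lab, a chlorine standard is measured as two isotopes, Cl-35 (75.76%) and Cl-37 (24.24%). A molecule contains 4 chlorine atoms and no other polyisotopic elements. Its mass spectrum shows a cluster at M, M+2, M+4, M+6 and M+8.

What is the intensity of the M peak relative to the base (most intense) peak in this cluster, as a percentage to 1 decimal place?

78.1%

Term probabilities: M 0.3294, M+2 0.4216, M+4 0.2023, M+6 0.0432, M+8 0.0035. Base peak = M+2.
P(M+2) = C(4,1) × 0.7576^3 × 0.2424^1 = 4 × 0.4348304 × 0.2424 = 0.421612 (base)
P(M) = C(4,0) × 0.7576^4 × 0.2424^0 = 1 × 0.32942751 × 1.0000 = 0.329428
Relative intensity = 0.329428 / 0.421612 × 100 = 78.1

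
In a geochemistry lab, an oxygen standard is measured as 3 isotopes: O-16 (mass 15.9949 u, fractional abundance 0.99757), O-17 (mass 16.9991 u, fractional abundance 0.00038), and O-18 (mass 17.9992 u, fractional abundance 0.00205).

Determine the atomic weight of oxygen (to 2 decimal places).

16.00 u

The abundance-weighted mean is 0.99757 × 15.9949 + 0.00038 × 16.9991 + 0.00205 × 17.9992
= 15.95603 + 0.00646 + 0.03690 = 15.99939 u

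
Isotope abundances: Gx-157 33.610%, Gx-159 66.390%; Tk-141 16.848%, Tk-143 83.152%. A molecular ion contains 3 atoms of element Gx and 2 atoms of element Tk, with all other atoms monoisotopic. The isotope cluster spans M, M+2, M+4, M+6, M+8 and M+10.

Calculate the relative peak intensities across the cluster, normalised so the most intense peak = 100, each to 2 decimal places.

Element Gx pattern (n=3): 0.03796693 : 0.22498883 : 0.44442154 : 0.2926227
Element Tk pattern (n=2): 0.02838551 : 0.28018898 : 0.69142551
Convolve the two distributions (both contribute in 2-u steps):
  M: 0.03796693×0.02838551 = 0.001078
  M+2: 0.03796693×0.28018898 + 0.22498883×0.02838551 = 0.017024
  M+4: 0.03796693×0.69142551 + 0.22498883×0.28018898 + 0.44442154×0.02838551 = 0.101906
  M+6: 0.22498883×0.69142551 + 0.44442154×0.28018898 + 0.2926227×0.02838551 = 0.288391
  M+8: 0.44442154×0.69142551 + 0.2926227×0.28018898 = 0.389274
  M+10: 0.2926227×0.69142551 = 0.202327
Scale to base peak (0.389274) = 100: 0.28 : 4.37 : 26.18 : 74.08 : 100.00 : 51.98

0.28 : 4.37 : 26.18 : 74.08 : 100.00 : 51.98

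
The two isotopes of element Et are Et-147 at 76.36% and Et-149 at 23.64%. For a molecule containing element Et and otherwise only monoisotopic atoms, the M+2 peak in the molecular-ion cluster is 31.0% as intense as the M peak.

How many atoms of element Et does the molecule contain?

For n independent Et atoms, I(M+2)/I(M) = n · (abundance Et-149) / (abundance Et-147) = n · 0.2364/0.7636.
n = 0.310 × 0.7636/0.2364 = 1.00 ≈ 1

1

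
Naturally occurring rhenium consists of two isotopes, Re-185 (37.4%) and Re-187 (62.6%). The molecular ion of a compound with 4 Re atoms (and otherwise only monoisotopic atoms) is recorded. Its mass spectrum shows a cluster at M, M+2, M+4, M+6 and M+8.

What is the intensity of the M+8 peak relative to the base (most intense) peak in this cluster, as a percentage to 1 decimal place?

Binomial terms of (0.374 + 0.626)^4: M 0.0196, M+2 0.1310, M+4 0.3289, M+6 0.3670, M+8 0.1536 → M+6 is the base peak.
P(M+6) = C(4,3) × 0.374^1 × 0.626^3 = 4 × 0.3740 × 0.24531438 = 0.366990 (base)
P(M+8) = C(4,4) × 0.374^0 × 0.626^4 = 1 × 1.0000 × 0.1535668 = 0.153567
Relative intensity = 0.153567 / 0.366990 × 100 = 41.8

41.8%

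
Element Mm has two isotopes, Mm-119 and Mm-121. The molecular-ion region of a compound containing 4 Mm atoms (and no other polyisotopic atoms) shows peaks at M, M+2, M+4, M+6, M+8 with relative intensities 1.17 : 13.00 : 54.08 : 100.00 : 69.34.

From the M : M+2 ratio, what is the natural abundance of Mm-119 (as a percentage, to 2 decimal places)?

26.47%

If p is the fraction of Mm that is Mm-119, then I(M+2)/I(M) = [C(4,1)·p^3·(1−p)] / p^4 = 4·(1−p)/p = 13.00/1.17 = 11.1111
(1−p)/p = 11.1111/4 = 2.7778  ⇒  p = 1/(1 + 2.7778) = 0.2647
Mm-119: 26.47%, Mm-121: 73.53%.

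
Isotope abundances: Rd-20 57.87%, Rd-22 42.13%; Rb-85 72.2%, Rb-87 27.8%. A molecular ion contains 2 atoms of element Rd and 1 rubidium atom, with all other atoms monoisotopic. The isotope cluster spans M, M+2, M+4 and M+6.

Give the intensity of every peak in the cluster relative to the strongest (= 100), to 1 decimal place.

Element Rd pattern (n=2): 0.33489369 : 0.48761262 : 0.17749369
Rubidium pattern (n=1): 0.7220 : 0.2780
Convolve the two distributions (both contribute in 2-u steps):
  M: 0.33489369×0.7220 = 0.241793
  M+2: 0.33489369×0.2780 + 0.48761262×0.7220 = 0.445157
  M+4: 0.48761262×0.2780 + 0.17749369×0.7220 = 0.263707
  M+6: 0.17749369×0.2780 = 0.049343
Scale to base peak (0.445157) = 100: 54.3 : 100.0 : 59.2 : 11.1

54.3 : 100.0 : 59.2 : 11.1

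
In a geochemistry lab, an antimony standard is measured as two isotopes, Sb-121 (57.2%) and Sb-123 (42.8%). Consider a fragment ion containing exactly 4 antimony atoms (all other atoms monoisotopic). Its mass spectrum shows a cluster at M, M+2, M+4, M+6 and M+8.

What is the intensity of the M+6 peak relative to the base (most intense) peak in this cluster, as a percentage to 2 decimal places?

49.88%

(0.572 + 0.428)^4 gives M 0.1070, M+2 0.3204, M+4 0.3596, M+6 0.1794, M+8 0.0336; the largest is M+4.
P(M+4) = C(4,2) × 0.572^2 × 0.428^2 = 6 × 0.327184 × 0.183184 = 0.359609 (base)
P(M+6) = C(4,3) × 0.572^1 × 0.428^3 = 4 × 0.5720 × 0.07840275 = 0.179385
Relative intensity = 0.179385 / 0.359609 × 100 = 49.88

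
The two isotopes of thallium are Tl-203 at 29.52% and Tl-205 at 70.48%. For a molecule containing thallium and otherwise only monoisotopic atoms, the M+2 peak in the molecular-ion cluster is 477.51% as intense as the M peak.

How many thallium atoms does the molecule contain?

The M+2/M ratio from n Tl atoms is n · q/p = n · 0.7048/0.2952.
n = 4.7751 × 0.2952/0.7048 = 2.00 ≈ 2

2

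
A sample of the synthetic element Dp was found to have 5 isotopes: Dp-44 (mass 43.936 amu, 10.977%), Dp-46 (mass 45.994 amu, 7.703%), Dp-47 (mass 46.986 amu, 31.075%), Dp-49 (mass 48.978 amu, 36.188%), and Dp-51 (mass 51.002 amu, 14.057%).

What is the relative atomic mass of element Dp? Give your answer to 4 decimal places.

47.8602 amu

The abundance-weighted mean is 0.10977 × 43.936 + 0.07703 × 45.994 + 0.31075 × 46.986 + 0.36188 × 48.978 + 0.14057 × 51.002
= 4.82285 + 3.54292 + 14.60090 + 17.72416 + 7.16935 = 47.86018 amu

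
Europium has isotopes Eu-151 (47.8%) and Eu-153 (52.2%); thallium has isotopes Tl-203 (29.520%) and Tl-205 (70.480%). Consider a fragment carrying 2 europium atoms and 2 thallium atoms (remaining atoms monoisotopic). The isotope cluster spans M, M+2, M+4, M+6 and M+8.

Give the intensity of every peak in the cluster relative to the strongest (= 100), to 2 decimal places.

5.51 : 38.35 : 95.47 : 100.00 : 37.47

Europium pattern (n=2): 0.228484 : 0.499032 : 0.272484
Thallium pattern (n=2): 0.08714304 : 0.41611392 : 0.49674304
Convolve the two distributions (both contribute in 2-u steps):
  M: 0.228484×0.08714304 = 0.019911
  M+2: 0.228484×0.41611392 + 0.499032×0.08714304 = 0.138563
  M+4: 0.228484×0.49674304 + 0.499032×0.41611392 + 0.272484×0.08714304 = 0.344897
  M+6: 0.499032×0.49674304 + 0.272484×0.41611392 = 0.361275
  M+8: 0.272484×0.49674304 = 0.135355
Scale to base peak (0.361275) = 100: 5.51 : 38.35 : 95.47 : 100.00 : 37.47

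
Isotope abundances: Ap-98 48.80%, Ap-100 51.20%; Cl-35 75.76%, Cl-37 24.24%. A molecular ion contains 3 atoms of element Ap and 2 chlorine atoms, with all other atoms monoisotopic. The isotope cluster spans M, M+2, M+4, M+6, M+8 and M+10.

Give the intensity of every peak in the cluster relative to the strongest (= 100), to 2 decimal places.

Element Ap pattern (n=3): 0.11621427 : 0.36578918 : 0.38377882 : 0.13421773
Chlorine pattern (n=2): 0.57395776 : 0.36728448 : 0.05875776
Convolve the two distributions (both contribute in 2-u steps):
  M: 0.11621427×0.57395776 = 0.066702
  M+2: 0.11621427×0.36728448 + 0.36578918×0.57395776 = 0.252631
  M+4: 0.11621427×0.05875776 + 0.36578918×0.36728448 + 0.38377882×0.57395776 = 0.361450
  M+6: 0.36578918×0.05875776 + 0.38377882×0.36728448 + 0.13421773×0.57395776 = 0.239484
  M+8: 0.38377882×0.05875776 + 0.13421773×0.36728448 = 0.071846
  M+10: 0.13421773×0.05875776 = 0.007886
Scale to base peak (0.361450) = 100: 18.45 : 69.89 : 100.00 : 66.26 : 19.88 : 2.18

18.45 : 69.89 : 100.00 : 66.26 : 19.88 : 2.18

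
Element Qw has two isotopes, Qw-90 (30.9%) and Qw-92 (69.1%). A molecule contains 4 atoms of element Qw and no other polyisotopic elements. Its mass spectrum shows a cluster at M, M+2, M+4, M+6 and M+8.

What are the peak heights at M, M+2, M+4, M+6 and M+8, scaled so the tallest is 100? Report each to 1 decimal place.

The 4 Qw atoms are independent, so intensities follow the terms of (0.309 + 0.691)^4.
P(M) = 0.309^4 = 0.009117
P(M+2) = 4 × 0.309^3 × 0.691^1 = 0.081548
P(M+4) = 6 × 0.309^2 × 0.691^2 = 0.273542
P(M+6) = 4 × 0.309^1 × 0.691^3 = 0.407805
P(M+8) = 0.691^4 = 0.227988
The M+6 peak is largest (0.407805); scaling to 100 gives 2.2 : 20.0 : 67.1 : 100.0 : 55.9.

2.2 : 20.0 : 67.1 : 100.0 : 55.9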